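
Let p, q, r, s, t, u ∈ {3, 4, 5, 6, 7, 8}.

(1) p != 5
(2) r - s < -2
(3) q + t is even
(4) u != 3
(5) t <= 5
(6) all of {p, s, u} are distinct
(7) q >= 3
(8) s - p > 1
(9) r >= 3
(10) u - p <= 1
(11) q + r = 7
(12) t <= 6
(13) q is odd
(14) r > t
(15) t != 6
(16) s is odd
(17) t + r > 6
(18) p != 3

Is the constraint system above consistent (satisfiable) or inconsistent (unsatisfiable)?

Try p = 4, q = 3, r = 4, s = 7, t = 3, u = 5.
Check constraint 2: r - s = -3; constraint 8: s - p = 3. The remaining constraints are straightforward to verify.

Satisfiable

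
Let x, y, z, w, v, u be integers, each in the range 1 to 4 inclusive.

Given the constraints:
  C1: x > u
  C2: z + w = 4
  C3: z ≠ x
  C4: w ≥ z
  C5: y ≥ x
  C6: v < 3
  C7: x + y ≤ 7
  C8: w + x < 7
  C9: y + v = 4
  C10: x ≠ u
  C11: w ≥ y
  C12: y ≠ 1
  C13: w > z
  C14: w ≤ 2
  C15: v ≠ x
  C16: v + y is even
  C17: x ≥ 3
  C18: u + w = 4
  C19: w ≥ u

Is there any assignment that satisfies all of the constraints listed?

From constraints 5 and 17: y ≥ x and x ≥ 3, so y ≥ 3. From constraints 11 and 14: y ≤ w and w ≤ 2, so y ≤ 2. But 2 < 3, so no value of y works.

Unsatisfiable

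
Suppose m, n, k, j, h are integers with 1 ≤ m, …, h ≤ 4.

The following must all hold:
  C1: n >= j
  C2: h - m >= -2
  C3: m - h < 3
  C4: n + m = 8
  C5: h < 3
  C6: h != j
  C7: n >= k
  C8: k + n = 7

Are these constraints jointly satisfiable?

Satisfiable

One satisfying assignment is m = 4, n = 4, k = 3, j = 4, h = 2.
For the less obvious constraints — constraint 2: h - m = -2; constraint 3: m - h = 2 — and the others hold by inspection.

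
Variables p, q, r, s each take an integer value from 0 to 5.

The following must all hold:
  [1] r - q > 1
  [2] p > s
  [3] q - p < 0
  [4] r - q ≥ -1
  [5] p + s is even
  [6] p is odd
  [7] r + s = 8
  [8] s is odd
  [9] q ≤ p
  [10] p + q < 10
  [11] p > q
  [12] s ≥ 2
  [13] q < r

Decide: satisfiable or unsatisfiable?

One satisfying assignment is p = 5, q = 3, r = 5, s = 3.
For the less obvious constraints — constraint 1: r - q = 2; constraint 3: q - p = -2; constraint 4: r - q = 2 — and the others hold by inspection.

Satisfiable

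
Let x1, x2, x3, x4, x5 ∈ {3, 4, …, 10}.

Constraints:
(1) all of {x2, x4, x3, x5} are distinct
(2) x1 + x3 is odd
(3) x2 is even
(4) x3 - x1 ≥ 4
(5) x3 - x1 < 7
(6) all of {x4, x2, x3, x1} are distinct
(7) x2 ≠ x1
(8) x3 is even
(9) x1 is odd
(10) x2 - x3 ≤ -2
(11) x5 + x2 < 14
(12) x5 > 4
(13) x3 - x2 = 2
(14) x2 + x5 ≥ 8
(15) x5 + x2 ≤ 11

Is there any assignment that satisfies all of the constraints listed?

Setting (x1, x2, x3, x4, x5) = (3, 6, 8, 4, 5) satisfies everything: constraint 4: x3 - x1 = 5; constraint 5: x3 - x1 = 5; constraint 10: x2 - x3 = -2, and the others follow.

Satisfiable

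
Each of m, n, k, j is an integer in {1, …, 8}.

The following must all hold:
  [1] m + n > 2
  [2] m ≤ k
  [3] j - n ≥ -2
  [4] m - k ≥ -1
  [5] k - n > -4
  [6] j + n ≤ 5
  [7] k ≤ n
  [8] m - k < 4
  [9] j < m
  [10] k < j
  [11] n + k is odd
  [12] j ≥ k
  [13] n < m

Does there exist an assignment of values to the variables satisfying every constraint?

Unsatisfiable

Constraints 2, 9, and 10 give k < j, j < m, m ≤ k. Chaining: k < j < m ≤ k, which forces k < k — impossible.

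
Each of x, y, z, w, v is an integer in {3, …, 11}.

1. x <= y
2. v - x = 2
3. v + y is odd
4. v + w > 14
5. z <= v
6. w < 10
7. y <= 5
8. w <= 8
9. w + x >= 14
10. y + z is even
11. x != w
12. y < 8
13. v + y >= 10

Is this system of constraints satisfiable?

Unsatisfiable

From constraint 8: w ≤ 8. From constraints 1 and 7: x ≤ y ≤ 5. Hence w + x ≤ 13. But constraint 9 requires w + x ≥ 14, and 14 > 13. Contradiction.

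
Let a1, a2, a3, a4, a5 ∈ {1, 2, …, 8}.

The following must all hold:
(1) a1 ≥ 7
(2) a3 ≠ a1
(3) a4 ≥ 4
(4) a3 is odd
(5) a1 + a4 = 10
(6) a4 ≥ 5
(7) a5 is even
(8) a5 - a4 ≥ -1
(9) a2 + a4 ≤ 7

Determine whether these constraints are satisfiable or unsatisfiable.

From constraint 1: a1 ≥ 7. From constraint 6: a4 ≥ 5. Hence a1 + a4 ≥ 12. But constraint 5 requires a1 + a4 = 10, and 10 < 12. Contradiction.

Unsatisfiable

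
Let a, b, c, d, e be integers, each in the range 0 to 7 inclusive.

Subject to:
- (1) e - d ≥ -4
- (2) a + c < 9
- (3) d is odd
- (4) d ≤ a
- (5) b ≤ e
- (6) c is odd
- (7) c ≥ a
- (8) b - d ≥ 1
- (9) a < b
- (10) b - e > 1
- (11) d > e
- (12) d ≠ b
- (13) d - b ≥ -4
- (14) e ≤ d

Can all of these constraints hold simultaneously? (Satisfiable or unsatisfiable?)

Unsatisfiable

Constraints 4, 5, 9, and 11 give e < d, d ≤ a, a < b, b ≤ e. Chaining: e < d ≤ a < b ≤ e, which forces e < e — impossible.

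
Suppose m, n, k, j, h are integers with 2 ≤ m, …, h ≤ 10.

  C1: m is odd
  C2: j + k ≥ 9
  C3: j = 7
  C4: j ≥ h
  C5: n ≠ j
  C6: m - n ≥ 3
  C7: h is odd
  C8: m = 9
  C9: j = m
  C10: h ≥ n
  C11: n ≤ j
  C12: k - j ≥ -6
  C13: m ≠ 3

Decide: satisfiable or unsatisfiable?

Unsatisfiable

Constraint 3 fixes j = 7 and constraint 8 fixes m = 9, but constraint 9 requires j = m. Since 7 ≠ 9, contradiction.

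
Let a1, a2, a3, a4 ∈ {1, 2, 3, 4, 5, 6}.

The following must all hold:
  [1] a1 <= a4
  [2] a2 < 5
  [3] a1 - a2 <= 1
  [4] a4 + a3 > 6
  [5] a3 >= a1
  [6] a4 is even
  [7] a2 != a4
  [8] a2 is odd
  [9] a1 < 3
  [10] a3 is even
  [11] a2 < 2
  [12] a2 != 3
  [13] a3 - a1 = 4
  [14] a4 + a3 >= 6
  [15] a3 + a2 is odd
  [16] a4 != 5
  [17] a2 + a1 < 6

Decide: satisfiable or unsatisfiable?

Satisfiable

The assignment a1 = 2, a2 = 1, a3 = 6, a4 = 2 works:
  constraint 3 holds since a1 - a2 = 1.
  constraint 4 holds since a4 + a3 = 8.
The rest check out directly.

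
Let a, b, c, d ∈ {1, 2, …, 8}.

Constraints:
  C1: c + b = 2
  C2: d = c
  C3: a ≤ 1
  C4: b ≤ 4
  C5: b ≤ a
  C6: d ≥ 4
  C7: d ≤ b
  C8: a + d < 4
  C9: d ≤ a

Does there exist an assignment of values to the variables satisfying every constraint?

Unsatisfiable

From constraints 6 and 7: b ≥ d and d ≥ 4, so b ≥ 4. From constraints 3 and 5: b ≤ a and a ≤ 1, so b ≤ 1. But 1 < 4, so no value of b works.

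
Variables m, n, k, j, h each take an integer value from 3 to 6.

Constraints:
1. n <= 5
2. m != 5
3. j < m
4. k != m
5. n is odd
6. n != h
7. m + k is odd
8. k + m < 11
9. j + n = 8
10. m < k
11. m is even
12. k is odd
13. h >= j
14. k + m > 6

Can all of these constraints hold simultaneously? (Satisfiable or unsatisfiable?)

Satisfiable

Take m = 4, n = 5, k = 5, j = 3, h = 6. Then constraint 8: k + m = 9; constraint 9: j + n = 8; constraint 14: k + m = 9, and every other listed constraint is also met.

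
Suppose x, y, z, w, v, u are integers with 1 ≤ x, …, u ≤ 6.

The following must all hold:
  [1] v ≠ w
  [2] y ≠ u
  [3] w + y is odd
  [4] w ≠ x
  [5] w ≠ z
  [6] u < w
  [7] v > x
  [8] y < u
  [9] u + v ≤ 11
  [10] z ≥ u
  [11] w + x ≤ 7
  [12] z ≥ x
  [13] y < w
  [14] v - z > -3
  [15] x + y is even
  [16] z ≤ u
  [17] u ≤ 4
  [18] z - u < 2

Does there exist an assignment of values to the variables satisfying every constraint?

Satisfiable

Setting (x, y, z, w, v, u) = (1, 1, 4, 6, 4, 4) satisfies everything: constraint 9: u + v = 8; constraint 11: w + x = 7; constraint 14: v - z = 0, and the others follow.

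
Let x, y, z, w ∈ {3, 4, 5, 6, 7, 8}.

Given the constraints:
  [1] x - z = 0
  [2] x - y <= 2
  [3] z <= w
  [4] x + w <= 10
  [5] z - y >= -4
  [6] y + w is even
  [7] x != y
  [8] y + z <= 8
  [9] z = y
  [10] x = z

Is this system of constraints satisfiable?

Unsatisfiable

From constraints 9 and 10, x = z = y, so x = y. But constraint 7 says x ≠ y. Contradiction.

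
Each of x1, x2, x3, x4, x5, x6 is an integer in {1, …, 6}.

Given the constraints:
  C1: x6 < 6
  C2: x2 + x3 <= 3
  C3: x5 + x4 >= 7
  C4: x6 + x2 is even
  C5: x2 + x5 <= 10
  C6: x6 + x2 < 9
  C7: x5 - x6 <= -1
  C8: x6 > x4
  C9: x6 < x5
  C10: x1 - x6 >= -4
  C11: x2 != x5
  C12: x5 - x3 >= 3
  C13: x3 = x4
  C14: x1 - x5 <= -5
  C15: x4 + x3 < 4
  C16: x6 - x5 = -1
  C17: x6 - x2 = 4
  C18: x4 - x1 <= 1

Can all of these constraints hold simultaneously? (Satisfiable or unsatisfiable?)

Constraints 7, 10, and 14 give x1 − x6 ≥ -4, x6 − x5 ≥ 1, x5 − x1 ≥ 5.
Adding all 3 inequalities: the left sides telescope to 0, and the right sides sum to (-4) + 1 + 5 = 2. So 0 ≥ 2, which is false.

Unsatisfiable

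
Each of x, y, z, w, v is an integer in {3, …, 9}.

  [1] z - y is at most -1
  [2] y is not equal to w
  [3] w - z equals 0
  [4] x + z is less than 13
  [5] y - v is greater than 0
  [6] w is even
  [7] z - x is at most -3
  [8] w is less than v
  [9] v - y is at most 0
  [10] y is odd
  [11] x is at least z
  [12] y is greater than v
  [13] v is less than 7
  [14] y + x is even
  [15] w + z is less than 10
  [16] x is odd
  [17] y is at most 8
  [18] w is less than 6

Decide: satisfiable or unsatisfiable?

Satisfiable

Setting (x, y, z, w, v) = (7, 7, 4, 4, 6) satisfies everything: constraint 1: z - y = -3; constraint 3: w - z = 0, and the others follow.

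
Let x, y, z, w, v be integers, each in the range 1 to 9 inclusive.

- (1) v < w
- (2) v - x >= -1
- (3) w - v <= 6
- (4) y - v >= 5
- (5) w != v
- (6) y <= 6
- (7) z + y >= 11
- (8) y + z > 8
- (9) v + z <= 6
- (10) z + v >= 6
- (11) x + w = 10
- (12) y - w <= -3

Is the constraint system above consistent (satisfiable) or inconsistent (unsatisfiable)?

Unsatisfiable

Constraints 3, 4, and 12 give v − w ≥ -6, w − y ≥ 3, y − v ≥ 5.
Adding all 3 inequalities: the left sides telescope to 0, and the right sides sum to (-6) + 3 + 5 = 2. So 0 ≥ 2, which is false.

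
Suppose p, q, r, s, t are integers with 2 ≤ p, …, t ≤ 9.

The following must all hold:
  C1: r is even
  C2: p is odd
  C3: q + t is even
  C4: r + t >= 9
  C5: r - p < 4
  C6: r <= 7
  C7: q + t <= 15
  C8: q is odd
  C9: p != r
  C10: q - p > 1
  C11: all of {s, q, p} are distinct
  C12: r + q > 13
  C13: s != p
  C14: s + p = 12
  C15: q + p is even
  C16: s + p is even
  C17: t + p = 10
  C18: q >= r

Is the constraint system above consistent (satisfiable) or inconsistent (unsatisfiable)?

Satisfiable

Setting (p, q, r, s, t) = (5, 9, 6, 7, 5) satisfies everything: constraint 4: r + t = 11; constraint 5: r - p = 1; constraint 7: q + t = 14, and the others follow.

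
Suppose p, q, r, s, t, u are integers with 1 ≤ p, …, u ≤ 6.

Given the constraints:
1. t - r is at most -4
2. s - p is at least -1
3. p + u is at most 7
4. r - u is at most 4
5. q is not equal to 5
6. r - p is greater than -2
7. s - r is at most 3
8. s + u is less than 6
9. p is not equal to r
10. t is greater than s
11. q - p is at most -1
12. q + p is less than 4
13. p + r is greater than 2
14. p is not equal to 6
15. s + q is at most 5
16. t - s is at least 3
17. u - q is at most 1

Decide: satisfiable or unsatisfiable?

Unsatisfiable

Constraints 1, 2, 4, 11, 16, and 17 give s − p ≥ -1, p − q ≥ 1, q − u ≥ -1, u − r ≥ -4, r − t ≥ 4, t − s ≥ 3.
Adding all 6 inequalities: the left sides telescope to 0, and the right sides sum to (-1) + 1 + (-1) + (-4) + 4 + 3 = 2. So 0 ≥ 2, which is false.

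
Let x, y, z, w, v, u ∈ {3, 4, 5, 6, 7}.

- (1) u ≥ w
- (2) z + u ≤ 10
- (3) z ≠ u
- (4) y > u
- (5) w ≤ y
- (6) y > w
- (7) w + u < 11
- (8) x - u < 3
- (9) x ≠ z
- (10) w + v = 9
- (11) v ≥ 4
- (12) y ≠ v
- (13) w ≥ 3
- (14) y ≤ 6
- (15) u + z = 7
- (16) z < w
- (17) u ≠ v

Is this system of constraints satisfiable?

Take x = 6, y = 6, z = 3, w = 4, v = 5, u = 4. Then constraint 2: z + u = 7; constraint 7: w + u = 8; constraint 8: x - u = 2, and every other listed constraint is also met.

Satisfiable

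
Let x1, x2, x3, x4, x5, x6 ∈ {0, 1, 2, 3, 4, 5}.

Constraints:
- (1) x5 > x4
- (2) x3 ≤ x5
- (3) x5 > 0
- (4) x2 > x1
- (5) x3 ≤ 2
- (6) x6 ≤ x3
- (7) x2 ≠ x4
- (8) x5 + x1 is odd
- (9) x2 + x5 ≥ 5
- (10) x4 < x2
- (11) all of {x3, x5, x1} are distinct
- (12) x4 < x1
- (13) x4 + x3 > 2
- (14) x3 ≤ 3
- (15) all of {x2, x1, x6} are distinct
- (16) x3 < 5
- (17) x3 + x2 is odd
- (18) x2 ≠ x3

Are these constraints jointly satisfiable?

The assignment x1 = 4, x2 = 5, x3 = 2, x4 = 2, x5 = 3, x6 = 0 works:
  constraint 9 holds since x2 + x5 = 8.
  constraint 11 holds since values 2, 3, 4 are distinct.
  constraint 13 holds since x4 + x3 = 4.
The rest check out directly.

Satisfiable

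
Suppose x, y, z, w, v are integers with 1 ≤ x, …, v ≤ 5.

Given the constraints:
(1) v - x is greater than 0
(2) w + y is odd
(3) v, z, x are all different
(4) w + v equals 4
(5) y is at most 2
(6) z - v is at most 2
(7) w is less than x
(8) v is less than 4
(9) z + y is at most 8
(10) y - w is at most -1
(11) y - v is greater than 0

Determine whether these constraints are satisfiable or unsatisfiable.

Constraints 1, 7, 10, and 11 give x < v, v < y, y < w, w < x. Chaining: x < v < y < w < x, which forces x < x — impossible.

Unsatisfiable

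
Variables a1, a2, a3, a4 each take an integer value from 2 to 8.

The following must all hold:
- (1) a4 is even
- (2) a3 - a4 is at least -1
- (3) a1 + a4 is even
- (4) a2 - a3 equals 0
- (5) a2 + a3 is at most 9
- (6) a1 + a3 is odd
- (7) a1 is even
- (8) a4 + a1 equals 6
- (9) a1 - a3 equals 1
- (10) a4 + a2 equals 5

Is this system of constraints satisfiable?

Take a1 = 4, a2 = 3, a3 = 3, a4 = 2. Then constraint 2: a3 - a4 = 1; constraint 4: a2 - a3 = 0; constraint 5: a2 + a3 = 6, and every other listed constraint is also met.

Satisfiable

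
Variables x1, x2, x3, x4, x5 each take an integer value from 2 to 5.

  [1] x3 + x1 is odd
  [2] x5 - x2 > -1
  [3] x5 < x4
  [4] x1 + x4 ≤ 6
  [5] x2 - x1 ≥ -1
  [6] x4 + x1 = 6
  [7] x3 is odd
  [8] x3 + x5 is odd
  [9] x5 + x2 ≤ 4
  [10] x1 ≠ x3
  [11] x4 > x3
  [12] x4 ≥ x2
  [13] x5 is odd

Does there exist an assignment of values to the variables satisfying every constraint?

Unsatisfiable

Constraint 7 makes x3 odd and constraint 13 makes x5 odd, so x3 + x5 must be even. Constraint 8 says x3 + x5 is odd — contradiction.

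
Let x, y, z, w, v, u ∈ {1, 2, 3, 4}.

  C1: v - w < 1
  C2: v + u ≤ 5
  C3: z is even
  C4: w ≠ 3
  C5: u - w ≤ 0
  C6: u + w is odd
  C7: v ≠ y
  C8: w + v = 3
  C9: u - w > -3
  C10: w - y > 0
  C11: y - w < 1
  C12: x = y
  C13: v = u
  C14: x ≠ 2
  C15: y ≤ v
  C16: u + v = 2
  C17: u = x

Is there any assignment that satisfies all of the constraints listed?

From constraints 12, 13, and 17, v = u = x = y, so v = y. But constraint 7 says v ≠ y. Contradiction.

Unsatisfiable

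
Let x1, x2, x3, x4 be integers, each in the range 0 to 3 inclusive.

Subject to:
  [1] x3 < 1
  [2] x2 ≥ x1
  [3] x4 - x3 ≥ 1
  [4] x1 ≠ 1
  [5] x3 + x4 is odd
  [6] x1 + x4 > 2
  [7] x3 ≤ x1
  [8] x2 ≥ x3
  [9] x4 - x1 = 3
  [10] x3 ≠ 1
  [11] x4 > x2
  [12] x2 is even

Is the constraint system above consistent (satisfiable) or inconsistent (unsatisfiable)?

Satisfiable

The assignment x1 = 0, x2 = 0, x3 = 0, x4 = 3 works:
  constraint 3 holds since x4 - x3 = 3.
  constraint 6 holds since x1 + x4 = 3.
The rest check out directly.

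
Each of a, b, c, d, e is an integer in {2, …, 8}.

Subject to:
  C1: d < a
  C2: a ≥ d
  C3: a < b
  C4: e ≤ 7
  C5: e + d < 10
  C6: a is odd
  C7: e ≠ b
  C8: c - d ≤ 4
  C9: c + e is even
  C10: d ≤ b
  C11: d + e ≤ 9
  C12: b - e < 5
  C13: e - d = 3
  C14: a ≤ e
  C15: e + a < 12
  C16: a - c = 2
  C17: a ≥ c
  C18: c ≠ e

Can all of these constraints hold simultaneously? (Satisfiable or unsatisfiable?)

The assignment a = 5, b = 7, c = 3, d = 2, e = 5 works:
  constraint 5 holds since e + d = 7.
  constraint 8 holds since c - d = 1.
The rest check out directly.

Satisfiable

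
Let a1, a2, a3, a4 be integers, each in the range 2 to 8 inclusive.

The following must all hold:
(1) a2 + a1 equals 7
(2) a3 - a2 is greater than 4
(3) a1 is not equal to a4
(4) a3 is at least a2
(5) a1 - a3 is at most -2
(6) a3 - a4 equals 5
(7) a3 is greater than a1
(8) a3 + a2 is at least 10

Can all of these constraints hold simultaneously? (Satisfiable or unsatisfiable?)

The assignment a1 = 5, a2 = 2, a3 = 8, a4 = 3 works:
  constraint 1 holds since a2 + a1 = 7.
  constraint 2 holds since a3 - a2 = 6.
The rest check out directly.

Satisfiable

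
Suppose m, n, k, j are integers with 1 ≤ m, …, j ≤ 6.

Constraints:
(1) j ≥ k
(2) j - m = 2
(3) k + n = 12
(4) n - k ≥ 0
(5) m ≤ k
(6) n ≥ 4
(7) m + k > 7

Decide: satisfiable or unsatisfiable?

One satisfying assignment is m = 4, n = 6, k = 6, j = 6.
For the less obvious constraints — constraint 2: j - m = 2; constraint 3: k + n = 12 — and the others hold by inspection.

Satisfiable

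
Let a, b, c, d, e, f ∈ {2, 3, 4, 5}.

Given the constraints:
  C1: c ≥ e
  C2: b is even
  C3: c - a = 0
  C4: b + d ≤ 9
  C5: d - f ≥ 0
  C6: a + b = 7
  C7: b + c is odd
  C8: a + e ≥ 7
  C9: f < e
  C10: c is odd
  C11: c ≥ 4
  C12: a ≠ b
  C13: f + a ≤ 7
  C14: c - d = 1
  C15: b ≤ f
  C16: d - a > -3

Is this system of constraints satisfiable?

Satisfiable

Try a = 5, b = 2, c = 5, d = 4, e = 4, f = 2.
Check constraint 3: c - a = 0; constraint 4: b + d = 6; constraint 5: d - f = 2. The remaining constraints are straightforward to verify.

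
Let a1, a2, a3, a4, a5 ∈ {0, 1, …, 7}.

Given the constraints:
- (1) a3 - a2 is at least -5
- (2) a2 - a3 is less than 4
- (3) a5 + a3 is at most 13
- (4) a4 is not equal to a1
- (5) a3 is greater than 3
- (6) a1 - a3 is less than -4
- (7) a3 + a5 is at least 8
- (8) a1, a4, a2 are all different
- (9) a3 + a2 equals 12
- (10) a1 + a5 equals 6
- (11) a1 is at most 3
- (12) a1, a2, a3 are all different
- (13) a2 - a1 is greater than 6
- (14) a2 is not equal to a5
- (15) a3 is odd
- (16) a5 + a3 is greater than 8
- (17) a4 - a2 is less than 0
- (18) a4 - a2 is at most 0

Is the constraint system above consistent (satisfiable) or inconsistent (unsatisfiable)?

Satisfiable

Take a1 = 0, a2 = 7, a3 = 5, a4 = 6, a5 = 6. Then constraint 1: a3 - a2 = -2; constraint 2: a2 - a3 = 2; constraint 3: a5 + a3 = 11, and every other listed constraint is also met.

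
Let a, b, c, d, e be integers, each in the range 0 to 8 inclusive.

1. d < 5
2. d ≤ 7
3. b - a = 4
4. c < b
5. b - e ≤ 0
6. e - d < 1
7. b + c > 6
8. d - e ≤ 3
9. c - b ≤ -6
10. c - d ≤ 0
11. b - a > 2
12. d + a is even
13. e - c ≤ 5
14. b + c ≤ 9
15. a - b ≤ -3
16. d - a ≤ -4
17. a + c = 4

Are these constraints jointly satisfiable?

Constraints 5, 10, 13, 15, and 16 give d − c ≥ 0, c − e ≥ -5, e − b ≥ 0, b − a ≥ 3, a − d ≥ 4.
Adding all 5 inequalities: the left sides telescope to 0, and the right sides sum to 0 + (-5) + 0 + 3 + 4 = 2. So 0 ≥ 2, which is false.

Unsatisfiable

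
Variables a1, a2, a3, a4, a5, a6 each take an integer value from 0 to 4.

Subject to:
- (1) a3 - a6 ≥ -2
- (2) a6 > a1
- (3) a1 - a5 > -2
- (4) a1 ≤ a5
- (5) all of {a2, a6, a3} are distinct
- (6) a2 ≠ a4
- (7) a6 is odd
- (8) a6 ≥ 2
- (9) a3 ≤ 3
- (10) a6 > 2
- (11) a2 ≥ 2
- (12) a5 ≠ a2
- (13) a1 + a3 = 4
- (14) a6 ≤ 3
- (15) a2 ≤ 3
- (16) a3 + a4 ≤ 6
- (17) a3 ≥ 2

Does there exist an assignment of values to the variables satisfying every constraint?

Unsatisfiable

Constraints 8, 9, 11, 14, 15, and 17 confine each of a2, a6, a3 to the 2 values {2, 3}.
Constraint 5 requires all 3 of them to be distinct, but only 2 values are available — impossible by the pigeonhole principle.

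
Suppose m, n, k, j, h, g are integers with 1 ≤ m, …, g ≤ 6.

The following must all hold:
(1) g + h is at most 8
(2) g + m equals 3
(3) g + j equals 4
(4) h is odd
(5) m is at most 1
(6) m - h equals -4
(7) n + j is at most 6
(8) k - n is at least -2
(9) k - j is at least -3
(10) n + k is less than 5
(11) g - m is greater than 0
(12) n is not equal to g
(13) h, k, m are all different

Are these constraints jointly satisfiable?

Setting (m, n, k, j, h, g) = (1, 1, 2, 2, 5, 2) satisfies everything: constraint 1: g + h = 7; constraint 2: g + m = 3, and the others follow.

Satisfiable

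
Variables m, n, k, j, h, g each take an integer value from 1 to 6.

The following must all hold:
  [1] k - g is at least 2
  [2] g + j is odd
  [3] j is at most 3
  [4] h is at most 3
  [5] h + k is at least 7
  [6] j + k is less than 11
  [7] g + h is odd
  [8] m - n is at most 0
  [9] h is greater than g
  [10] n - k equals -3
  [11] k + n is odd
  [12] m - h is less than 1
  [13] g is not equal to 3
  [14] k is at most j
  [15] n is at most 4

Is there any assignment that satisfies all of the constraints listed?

Unsatisfiable

From constraint 4: h ≤ 3. From constraints 3 and 14: k ≤ j ≤ 3. Hence h + k ≤ 6. But constraint 5 requires h + k ≥ 7, and 7 > 6. Contradiction.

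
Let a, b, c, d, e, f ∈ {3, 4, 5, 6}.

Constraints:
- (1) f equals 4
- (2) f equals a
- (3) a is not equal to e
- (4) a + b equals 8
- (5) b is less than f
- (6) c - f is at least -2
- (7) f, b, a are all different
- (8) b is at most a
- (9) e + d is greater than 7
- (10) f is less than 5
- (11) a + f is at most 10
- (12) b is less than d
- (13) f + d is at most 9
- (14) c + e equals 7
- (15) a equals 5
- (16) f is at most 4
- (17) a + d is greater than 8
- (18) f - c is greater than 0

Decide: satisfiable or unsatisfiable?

Constraint 1 fixes f = 4 and constraint 15 fixes a = 5, but constraint 2 requires f = a. Since 4 ≠ 5, contradiction.

Unsatisfiable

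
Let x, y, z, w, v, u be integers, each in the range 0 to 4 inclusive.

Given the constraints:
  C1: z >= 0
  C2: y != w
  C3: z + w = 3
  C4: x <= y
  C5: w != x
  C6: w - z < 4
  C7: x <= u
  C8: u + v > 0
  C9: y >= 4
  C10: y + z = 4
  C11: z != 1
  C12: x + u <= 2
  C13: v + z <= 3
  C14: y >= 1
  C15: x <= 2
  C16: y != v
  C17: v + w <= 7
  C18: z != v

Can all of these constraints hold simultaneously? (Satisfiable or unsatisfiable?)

One satisfying assignment is x = 0, y = 4, z = 0, w = 3, v = 1, u = 2.
For the less obvious constraints — constraint 3: z + w = 3; constraint 6: w - z = 3; constraint 8: u + v = 3 — and the others hold by inspection.

Satisfiable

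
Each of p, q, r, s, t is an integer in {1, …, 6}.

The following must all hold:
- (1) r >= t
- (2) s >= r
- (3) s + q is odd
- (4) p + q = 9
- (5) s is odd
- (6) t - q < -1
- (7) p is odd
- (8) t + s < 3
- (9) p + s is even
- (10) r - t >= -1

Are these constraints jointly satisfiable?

Satisfiable

One satisfying assignment is p = 5, q = 4, r = 1, s = 1, t = 1.
For the less obvious constraints — constraint 4: p + q = 9; constraint 6: t - q = -3 — and the others hold by inspection.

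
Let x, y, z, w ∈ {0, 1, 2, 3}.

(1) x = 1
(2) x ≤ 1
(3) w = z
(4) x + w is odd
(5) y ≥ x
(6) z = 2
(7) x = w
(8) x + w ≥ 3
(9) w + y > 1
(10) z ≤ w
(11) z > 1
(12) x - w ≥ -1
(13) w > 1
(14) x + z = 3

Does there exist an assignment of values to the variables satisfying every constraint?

Unsatisfiable

Constraint 1 fixes x = 1 and constraint 6 fixes z = 2. Constraints 3 and 7 give x = w = z, so x = z. But 1 ≠ 2 — contradiction.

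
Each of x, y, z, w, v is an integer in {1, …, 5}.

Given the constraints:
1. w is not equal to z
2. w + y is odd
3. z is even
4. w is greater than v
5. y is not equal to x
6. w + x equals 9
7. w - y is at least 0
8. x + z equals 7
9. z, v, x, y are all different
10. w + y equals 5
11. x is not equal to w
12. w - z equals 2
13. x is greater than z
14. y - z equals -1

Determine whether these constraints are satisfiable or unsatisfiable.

Take x = 5, y = 1, z = 2, w = 4, v = 3. Then constraint 6: w + x = 9; constraint 7: w - y = 3, and every other listed constraint is also met.

Satisfiable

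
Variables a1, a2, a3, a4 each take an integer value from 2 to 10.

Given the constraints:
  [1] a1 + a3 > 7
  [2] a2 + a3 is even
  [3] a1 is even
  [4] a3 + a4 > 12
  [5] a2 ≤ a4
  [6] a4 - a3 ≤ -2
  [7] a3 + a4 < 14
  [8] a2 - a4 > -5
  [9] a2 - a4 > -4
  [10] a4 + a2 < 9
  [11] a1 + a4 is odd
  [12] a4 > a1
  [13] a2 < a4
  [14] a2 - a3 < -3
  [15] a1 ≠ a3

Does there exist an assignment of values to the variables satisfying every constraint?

Take a1 = 2, a2 = 2, a3 = 8, a4 = 5. Then constraint 1: a1 + a3 = 10; constraint 4: a3 + a4 = 13, and every other listed constraint is also met.

Satisfiable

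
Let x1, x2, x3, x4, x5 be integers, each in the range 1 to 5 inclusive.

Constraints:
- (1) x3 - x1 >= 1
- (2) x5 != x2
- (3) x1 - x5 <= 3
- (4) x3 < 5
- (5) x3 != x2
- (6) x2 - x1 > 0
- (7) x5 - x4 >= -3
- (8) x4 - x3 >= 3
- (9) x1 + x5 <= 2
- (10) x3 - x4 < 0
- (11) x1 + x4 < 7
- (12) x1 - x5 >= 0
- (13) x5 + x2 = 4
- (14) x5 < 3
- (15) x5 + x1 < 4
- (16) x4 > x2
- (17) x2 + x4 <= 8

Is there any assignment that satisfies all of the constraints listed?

Unsatisfiable

Constraints 1, 7, 8, and 12 give x5 − x4 ≥ -3, x4 − x3 ≥ 3, x3 − x1 ≥ 1, x1 − x5 ≥ 0.
Adding all 4 inequalities: the left sides telescope to 0, and the right sides sum to (-3) + 3 + 1 + 0 = 1. So 0 ≥ 1, which is false.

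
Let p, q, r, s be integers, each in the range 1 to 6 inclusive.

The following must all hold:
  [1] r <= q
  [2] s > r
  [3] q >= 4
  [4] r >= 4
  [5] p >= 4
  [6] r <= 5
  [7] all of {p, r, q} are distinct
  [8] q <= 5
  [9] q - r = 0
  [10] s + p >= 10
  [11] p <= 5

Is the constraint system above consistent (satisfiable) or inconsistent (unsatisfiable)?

Unsatisfiable

Constraints 3, 4, 5, 6, 8, and 11 confine each of p, r, q to the 2 values {4, 5}.
Constraint 7 requires all 3 of them to be distinct, but only 2 values are available — impossible by the pigeonhole principle.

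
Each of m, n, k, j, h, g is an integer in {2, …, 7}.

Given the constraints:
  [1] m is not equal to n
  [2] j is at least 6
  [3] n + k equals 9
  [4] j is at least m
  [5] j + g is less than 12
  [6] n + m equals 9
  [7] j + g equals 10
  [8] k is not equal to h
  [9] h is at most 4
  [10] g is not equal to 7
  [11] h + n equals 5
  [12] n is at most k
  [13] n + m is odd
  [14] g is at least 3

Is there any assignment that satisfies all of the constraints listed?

Take m = 6, n = 3, k = 6, j = 7, h = 2, g = 3. Then constraint 3: n + k = 9; constraint 5: j + g = 10, and every other listed constraint is also met.

Satisfiable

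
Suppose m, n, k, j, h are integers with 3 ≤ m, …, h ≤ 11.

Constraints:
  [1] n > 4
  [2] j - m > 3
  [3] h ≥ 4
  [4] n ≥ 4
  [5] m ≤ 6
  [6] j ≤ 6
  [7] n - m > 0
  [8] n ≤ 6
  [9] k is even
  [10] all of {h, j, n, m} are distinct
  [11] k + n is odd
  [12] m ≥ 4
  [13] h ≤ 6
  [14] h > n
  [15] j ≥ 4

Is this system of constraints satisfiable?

Unsatisfiable

Constraints 3, 4, 5, 6, 8, 12, 13, and 15 confine each of h, j, n, m to the 3 values {4, …, 6}.
Constraint 10 requires all 4 of them to be distinct, but only 3 values are available — impossible by the pigeonhole principle.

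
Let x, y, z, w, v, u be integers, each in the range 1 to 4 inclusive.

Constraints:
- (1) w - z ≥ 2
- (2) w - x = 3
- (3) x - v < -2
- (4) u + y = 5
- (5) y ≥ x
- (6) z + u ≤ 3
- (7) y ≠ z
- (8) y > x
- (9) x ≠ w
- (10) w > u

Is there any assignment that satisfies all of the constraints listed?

Satisfiable

The assignment x = 1, y = 4, z = 1, w = 4, v = 4, u = 1 works:
  constraint 1 holds since w - z = 3.
  constraint 2 holds since w - x = 3.
  constraint 3 holds since x - v = -3.
The rest check out directly.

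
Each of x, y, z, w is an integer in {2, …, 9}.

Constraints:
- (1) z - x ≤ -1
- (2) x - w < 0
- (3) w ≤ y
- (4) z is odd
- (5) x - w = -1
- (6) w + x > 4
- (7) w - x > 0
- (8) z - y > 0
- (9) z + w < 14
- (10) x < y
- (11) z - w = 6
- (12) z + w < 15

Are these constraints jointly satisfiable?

Unsatisfiable

Constraints 1, 3, 7, and 8 give w ≤ y, y < z, z < x, x < w. Chaining: w ≤ y < z < x < w, which forces w < w — impossible.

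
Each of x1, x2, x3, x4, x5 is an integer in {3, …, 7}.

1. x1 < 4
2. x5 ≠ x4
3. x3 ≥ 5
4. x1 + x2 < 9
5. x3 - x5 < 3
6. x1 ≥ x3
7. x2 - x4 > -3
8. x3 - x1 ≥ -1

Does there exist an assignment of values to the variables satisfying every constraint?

Unsatisfiable

From constraints 3 and 6: x1 ≥ x3 and x3 ≥ 5, so x1 ≥ 5. From constraint 1: x1 ≤ 3. But 3 < 5, so no value of x1 works.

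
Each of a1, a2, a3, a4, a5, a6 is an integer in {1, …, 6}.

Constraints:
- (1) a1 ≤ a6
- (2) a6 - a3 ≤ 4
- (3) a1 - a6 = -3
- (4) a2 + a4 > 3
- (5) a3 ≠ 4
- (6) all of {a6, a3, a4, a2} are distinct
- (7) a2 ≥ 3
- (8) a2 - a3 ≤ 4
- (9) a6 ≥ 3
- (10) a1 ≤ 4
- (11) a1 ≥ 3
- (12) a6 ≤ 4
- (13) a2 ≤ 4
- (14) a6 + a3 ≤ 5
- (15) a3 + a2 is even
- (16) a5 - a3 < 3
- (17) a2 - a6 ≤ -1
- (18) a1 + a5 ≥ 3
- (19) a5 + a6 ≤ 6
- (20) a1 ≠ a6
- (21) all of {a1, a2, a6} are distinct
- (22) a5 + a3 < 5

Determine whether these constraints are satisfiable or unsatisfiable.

Unsatisfiable

Constraints 7, 9, 10, 11, 12, and 13 confine each of a1, a2, a6 to the 2 values {3, 4}.
Constraint 21 requires all 3 of them to be distinct, but only 2 values are available — impossible by the pigeonhole principle.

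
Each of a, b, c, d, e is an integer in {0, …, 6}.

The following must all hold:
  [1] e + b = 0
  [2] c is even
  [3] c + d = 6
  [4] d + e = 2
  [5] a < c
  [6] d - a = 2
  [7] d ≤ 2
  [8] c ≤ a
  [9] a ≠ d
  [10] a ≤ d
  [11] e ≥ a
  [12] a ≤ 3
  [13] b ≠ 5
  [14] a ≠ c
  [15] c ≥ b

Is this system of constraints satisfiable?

Unsatisfiable

From constraints 8 and 12: c ≤ a ≤ 3. From constraint 7: d ≤ 2. Hence c + d ≤ 5. But constraint 3 requires c + d = 6, and 6 > 5. Contradiction.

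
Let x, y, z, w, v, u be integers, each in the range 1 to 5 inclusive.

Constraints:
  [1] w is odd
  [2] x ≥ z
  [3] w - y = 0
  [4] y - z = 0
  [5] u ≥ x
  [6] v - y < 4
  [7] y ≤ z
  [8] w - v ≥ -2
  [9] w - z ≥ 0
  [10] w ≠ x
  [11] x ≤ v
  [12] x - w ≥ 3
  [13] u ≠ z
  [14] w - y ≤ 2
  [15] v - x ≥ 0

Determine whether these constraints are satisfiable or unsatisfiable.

Unsatisfiable

Constraints 8, 12, and 15 give v − x ≥ 0, x − w ≥ 3, w − v ≥ -2.
Adding all 3 inequalities: the left sides telescope to 0, and the right sides sum to 0 + 3 + (-2) = 1. So 0 ≥ 1, which is false.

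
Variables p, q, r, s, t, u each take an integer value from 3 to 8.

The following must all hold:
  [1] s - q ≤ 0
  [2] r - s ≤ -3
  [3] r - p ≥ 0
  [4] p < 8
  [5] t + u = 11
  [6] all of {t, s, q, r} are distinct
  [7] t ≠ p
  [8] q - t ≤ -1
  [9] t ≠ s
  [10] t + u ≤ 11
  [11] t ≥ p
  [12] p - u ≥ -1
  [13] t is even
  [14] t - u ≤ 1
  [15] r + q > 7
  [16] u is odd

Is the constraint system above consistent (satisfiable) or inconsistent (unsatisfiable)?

Unsatisfiable

Constraints 1, 2, 3, 8, 12, and 14 give r − p ≥ 0, p − u ≥ -1, u − t ≥ -1, t − q ≥ 1, q − s ≥ 0, s − r ≥ 3.
Adding all 6 inequalities: the left sides telescope to 0, and the right sides sum to 0 + (-1) + (-1) + 1 + 0 + 3 = 2. So 0 ≥ 2, which is false.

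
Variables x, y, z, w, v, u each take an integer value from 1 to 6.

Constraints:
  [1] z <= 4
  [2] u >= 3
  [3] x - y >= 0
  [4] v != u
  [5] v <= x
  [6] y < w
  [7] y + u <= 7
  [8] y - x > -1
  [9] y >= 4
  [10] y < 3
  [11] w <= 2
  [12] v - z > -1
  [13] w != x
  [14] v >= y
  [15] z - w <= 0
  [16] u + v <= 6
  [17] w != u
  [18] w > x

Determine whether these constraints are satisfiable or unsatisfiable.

From constraint 2: u ≥ 3. From constraints 9 and 14: v ≥ y ≥ 4. Hence u + v ≥ 7. But constraint 16 requires u + v ≤ 6, and 6 < 7. Contradiction.

Unsatisfiable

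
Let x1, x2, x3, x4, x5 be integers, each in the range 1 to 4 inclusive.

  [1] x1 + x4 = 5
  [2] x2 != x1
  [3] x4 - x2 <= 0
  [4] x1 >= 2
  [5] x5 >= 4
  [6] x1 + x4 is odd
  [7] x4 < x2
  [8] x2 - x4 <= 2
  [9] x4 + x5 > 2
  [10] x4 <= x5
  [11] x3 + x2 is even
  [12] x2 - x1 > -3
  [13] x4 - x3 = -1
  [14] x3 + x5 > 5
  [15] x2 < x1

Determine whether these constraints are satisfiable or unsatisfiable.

Setting (x1, x2, x3, x4, x5) = (4, 2, 2, 1, 4) satisfies everything: constraint 1: x1 + x4 = 5; constraint 3: x4 - x2 = -1, and the others follow.

Satisfiable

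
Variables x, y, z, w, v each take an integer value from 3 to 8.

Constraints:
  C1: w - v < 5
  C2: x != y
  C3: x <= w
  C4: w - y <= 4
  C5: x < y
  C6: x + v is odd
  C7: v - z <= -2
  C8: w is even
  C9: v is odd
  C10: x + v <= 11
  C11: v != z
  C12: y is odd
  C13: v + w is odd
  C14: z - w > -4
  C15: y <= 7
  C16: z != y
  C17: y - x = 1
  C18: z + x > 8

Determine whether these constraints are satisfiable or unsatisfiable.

Setting (x, y, z, w, v) = (4, 5, 7, 8, 5) satisfies everything: constraint 1: w - v = 3; constraint 4: w - y = 3; constraint 7: v - z = -2, and the others follow.

Satisfiable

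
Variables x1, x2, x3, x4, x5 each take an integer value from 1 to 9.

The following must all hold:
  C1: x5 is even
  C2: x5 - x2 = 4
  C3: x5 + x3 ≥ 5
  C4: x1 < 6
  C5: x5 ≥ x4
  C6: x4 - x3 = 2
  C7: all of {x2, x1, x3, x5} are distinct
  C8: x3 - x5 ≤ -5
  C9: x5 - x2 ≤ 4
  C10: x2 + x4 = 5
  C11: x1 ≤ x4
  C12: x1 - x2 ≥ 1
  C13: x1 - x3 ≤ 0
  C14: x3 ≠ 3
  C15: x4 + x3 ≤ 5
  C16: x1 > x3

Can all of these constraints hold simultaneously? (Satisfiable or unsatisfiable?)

Constraints 8, 9, 12, and 13 give x1 − x2 ≥ 1, x2 − x5 ≥ -4, x5 − x3 ≥ 5, x3 − x1 ≥ 0.
Adding all 4 inequalities: the left sides telescope to 0, and the right sides sum to 1 + (-4) + 5 + 0 = 2. So 0 ≥ 2, which is false.

Unsatisfiable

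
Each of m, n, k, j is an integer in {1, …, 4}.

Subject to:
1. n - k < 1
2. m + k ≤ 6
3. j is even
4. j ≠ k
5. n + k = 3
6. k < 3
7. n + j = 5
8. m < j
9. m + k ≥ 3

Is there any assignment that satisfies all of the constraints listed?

Setting (m, n, k, j) = (2, 1, 2, 4) satisfies everything: constraint 1: n - k = -1; constraint 2: m + k = 4, and the others follow.

Satisfiable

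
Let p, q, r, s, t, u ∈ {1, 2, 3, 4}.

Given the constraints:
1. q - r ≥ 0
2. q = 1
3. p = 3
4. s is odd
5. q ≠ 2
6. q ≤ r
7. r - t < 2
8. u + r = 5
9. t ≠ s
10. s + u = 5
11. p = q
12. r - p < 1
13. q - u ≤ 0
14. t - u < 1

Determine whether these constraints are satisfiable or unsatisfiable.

Unsatisfiable

Constraint 3 fixes p = 3 and constraint 2 fixes q = 1, but constraint 11 requires p = q. Since 3 ≠ 1, contradiction.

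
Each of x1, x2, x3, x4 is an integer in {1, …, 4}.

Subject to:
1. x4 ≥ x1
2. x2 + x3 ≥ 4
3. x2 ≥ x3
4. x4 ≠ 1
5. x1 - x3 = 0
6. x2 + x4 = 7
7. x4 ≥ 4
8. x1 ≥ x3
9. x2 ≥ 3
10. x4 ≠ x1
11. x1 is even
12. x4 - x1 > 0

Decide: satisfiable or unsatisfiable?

Take x1 = 2, x2 = 3, x3 = 2, x4 = 4. Then constraint 2: x2 + x3 = 5; constraint 5: x1 - x3 = 0; constraint 6: x2 + x4 = 7, and every other listed constraint is also met.

Satisfiable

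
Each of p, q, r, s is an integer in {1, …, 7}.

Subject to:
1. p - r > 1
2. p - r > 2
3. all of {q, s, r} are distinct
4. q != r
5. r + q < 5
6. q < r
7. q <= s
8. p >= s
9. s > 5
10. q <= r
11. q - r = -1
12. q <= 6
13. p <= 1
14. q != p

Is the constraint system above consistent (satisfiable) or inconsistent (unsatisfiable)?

Unsatisfiable

From constraint 9: s ≥ 6. From constraints 8 and 13: s ≤ p and p ≤ 1, so s ≤ 1. But 1 < 6, so no value of s works.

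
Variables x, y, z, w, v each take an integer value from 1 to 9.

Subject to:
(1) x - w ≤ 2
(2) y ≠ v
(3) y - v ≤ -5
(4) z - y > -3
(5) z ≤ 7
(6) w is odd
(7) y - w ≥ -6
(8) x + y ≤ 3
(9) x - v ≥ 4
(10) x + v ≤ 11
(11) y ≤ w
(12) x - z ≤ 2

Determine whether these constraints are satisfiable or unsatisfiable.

Unsatisfiable

Constraints 1, 3, 7, and 9 give y − w ≥ -6, w − x ≥ -2, x − v ≥ 4, v − y ≥ 5.
Adding all 4 inequalities: the left sides telescope to 0, and the right sides sum to (-6) + (-2) + 4 + 5 = 1. So 0 ≥ 1, which is false.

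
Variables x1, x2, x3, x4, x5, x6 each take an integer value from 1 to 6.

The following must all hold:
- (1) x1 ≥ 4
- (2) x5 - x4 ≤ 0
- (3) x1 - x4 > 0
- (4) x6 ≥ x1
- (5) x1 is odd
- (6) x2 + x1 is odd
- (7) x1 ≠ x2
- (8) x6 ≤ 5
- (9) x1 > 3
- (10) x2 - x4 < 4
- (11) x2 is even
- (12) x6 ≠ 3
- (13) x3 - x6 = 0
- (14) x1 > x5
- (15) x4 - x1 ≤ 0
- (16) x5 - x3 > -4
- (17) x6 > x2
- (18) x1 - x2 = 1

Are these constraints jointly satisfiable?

Setting (x1, x2, x3, x4, x5, x6) = (5, 4, 5, 2, 2, 5) satisfies everything: constraint 2: x5 - x4 = 0; constraint 3: x1 - x4 = 3; constraint 10: x2 - x4 = 2, and the others follow.

Satisfiable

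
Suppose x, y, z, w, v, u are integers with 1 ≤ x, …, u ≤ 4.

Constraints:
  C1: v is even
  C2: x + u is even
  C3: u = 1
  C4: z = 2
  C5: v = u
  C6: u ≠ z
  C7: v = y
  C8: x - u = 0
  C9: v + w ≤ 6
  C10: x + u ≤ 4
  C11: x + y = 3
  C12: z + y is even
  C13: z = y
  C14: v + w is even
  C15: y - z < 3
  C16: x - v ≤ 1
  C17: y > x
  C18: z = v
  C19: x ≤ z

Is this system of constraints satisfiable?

Unsatisfiable

Constraint 4 fixes z = 2 and constraint 3 fixes u = 1. Constraints 5 and 18 give z = v = u, so z = u. But 2 ≠ 1 — contradiction.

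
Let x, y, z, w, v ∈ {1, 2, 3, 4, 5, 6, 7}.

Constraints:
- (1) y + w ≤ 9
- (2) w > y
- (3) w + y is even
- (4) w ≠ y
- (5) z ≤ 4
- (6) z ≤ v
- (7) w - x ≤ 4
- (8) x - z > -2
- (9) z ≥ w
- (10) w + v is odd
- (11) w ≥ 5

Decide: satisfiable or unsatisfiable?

From constraint 11: w ≥ 5. From constraints 5 and 9: w ≤ z and z ≤ 4, so w ≤ 4. But 4 < 5, so no value of w works.

Unsatisfiable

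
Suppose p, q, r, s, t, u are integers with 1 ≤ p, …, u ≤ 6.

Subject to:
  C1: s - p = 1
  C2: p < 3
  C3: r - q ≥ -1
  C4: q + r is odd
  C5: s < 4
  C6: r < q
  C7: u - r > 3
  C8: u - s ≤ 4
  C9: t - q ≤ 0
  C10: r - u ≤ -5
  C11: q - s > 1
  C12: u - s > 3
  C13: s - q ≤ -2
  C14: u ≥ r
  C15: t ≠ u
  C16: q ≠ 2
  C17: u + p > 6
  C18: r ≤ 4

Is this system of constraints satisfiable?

Unsatisfiable

Constraints 3, 8, 10, and 13 give r − q ≥ -1, q − s ≥ 2, s − u ≥ -4, u − r ≥ 5.
Adding all 4 inequalities: the left sides telescope to 0, and the right sides sum to (-1) + 2 + (-4) + 5 = 2. So 0 ≥ 2, which is false.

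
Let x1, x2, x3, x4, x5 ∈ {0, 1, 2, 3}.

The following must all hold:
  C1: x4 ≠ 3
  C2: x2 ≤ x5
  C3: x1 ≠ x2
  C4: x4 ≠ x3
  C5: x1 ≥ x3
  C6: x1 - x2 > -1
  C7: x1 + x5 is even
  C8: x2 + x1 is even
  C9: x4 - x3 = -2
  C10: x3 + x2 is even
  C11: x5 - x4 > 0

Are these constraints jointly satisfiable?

Satisfiable

Take x1 = 2, x2 = 0, x3 = 2, x4 = 0, x5 = 2. Then constraint 6: x1 - x2 = 2; constraint 9: x4 - x3 = -2; constraint 11: x5 - x4 = 2, and every other listed constraint is also met.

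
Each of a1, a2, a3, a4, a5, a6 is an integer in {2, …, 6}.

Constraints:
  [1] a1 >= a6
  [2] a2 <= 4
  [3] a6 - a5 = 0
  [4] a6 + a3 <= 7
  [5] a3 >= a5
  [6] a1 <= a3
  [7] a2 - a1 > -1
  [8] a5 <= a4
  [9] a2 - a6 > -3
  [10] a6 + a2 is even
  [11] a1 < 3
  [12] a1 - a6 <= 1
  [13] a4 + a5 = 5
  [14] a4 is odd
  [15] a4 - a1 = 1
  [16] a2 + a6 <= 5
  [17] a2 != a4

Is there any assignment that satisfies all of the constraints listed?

Take a1 = 2, a2 = 2, a3 = 2, a4 = 3, a5 = 2, a6 = 2. Then constraint 3: a6 - a5 = 0; constraint 4: a6 + a3 = 4; constraint 7: a2 - a1 = 0, and every other listed constraint is also met.

Satisfiable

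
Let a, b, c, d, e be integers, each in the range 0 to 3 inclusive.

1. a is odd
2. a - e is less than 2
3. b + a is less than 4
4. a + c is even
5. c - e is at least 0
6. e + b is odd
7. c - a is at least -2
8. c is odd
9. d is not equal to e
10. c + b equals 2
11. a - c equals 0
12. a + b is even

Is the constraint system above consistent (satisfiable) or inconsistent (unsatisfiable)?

Satisfiable

One satisfying assignment is a = 1, b = 1, c = 1, d = 3, e = 0.
For the less obvious constraints — constraint 2: a - e = 1; constraint 3: b + a = 2; constraint 5: c - e = 1 — and the others hold by inspection.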